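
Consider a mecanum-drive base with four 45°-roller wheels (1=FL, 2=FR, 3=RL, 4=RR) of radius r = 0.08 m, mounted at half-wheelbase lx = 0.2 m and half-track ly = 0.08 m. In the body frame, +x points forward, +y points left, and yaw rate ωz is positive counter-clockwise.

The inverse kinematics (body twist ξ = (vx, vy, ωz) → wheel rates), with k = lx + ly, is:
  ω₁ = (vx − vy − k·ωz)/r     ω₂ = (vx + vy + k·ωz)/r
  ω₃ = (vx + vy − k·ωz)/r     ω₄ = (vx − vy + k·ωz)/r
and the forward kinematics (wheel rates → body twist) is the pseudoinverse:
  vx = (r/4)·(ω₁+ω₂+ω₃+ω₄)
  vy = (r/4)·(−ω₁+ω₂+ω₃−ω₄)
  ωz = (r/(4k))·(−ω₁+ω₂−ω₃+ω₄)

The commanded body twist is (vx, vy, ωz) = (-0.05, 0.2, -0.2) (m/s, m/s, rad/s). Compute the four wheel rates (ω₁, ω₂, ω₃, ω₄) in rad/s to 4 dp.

(-2.4250, 1.1750, 2.5750, -3.8250)

k = lx + ly = 0.2 + 0.08 = 0.2800;  k·ωz = 0.2800·-0.2 = -0.0560
ω₁ (FL) = (vx − vy − k·ωz)/r = -0.1940/0.08 = -2.4250
ω₂ (FR) = (vx + vy + k·ωz)/r = 0.0940/0.08 = 1.1750
ω₃ (RL) = (vx + vy − k·ωz)/r = 0.2060/0.08 = 2.5750
ω₄ (RR) = (vx − vy + k·ωz)/r = -0.3060/0.08 = -3.8250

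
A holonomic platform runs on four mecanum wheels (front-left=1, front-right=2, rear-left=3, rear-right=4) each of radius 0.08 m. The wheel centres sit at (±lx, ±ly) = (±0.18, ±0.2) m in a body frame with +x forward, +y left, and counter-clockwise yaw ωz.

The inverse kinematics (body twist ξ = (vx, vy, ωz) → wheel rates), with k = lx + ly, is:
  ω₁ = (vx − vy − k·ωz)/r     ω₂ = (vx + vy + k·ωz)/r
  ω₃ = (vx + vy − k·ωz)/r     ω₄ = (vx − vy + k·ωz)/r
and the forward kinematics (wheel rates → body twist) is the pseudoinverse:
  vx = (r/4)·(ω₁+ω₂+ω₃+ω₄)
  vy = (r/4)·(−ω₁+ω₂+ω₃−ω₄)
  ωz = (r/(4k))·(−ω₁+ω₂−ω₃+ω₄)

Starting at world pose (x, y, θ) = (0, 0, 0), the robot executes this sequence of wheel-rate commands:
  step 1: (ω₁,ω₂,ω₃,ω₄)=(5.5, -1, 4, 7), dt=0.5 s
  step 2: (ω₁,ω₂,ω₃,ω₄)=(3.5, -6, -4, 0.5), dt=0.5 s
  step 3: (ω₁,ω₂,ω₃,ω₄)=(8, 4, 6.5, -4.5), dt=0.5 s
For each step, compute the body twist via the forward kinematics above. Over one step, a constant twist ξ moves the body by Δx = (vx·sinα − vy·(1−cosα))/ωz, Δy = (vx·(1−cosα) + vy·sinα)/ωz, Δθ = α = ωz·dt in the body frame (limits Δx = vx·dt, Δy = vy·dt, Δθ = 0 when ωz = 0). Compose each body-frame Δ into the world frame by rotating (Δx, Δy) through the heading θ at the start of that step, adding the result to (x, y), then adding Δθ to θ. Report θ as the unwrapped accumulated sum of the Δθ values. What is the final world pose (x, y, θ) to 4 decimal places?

step 1: ξ=(vx,vy,ωz)=(0.3100, -0.1900, -0.1842), dt=0.5 → body Δ=(0.1504, -0.1020, -0.0921) → world pose (0.1504, -0.1020, -0.0921)
step 2: ξ=(vx,vy,ωz)=(-0.1200, -0.2800, -0.2632), dt=0.5 → body Δ=(-0.0690, -0.1357, -0.1316) → world pose (0.0692, -0.2307, -0.2237)
step 3: ξ=(vx,vy,ωz)=(0.2800, 0.1400, -0.7895), dt=0.5 → body Δ=(0.1500, 0.0409, -0.3947) → world pose (0.2246, -0.2241, -0.6184)

(0.2246, -0.2241, -0.6184)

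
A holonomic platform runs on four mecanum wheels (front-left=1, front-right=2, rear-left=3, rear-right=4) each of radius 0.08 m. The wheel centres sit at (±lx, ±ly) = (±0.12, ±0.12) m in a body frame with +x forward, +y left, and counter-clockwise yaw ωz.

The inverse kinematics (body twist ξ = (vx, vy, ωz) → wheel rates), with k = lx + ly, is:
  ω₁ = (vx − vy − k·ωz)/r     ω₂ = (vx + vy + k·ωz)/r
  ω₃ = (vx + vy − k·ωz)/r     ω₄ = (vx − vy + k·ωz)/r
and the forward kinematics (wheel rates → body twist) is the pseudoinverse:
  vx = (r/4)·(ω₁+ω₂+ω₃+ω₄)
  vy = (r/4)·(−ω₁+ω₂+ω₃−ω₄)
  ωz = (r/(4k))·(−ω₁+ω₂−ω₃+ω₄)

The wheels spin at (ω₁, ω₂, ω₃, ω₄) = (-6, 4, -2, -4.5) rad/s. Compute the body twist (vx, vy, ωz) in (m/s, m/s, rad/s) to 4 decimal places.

(-0.1700, 0.2500, 0.6250)

k = lx + ly = 0.12 + 0.12 = 0.2400
ω₁+ω₂+ω₃+ω₄ = -8.5000  →  vx = (0.08/4)·-8.5000 = -0.1700
−ω₁+ω₂+ω₃−ω₄ = 12.5000  →  vy = (0.08/4)·12.5000 = 0.2500
−ω₁+ω₂−ω₃+ω₄ = 7.5000  →  ωz = (0.08/0.9600)·7.5000 = 0.6250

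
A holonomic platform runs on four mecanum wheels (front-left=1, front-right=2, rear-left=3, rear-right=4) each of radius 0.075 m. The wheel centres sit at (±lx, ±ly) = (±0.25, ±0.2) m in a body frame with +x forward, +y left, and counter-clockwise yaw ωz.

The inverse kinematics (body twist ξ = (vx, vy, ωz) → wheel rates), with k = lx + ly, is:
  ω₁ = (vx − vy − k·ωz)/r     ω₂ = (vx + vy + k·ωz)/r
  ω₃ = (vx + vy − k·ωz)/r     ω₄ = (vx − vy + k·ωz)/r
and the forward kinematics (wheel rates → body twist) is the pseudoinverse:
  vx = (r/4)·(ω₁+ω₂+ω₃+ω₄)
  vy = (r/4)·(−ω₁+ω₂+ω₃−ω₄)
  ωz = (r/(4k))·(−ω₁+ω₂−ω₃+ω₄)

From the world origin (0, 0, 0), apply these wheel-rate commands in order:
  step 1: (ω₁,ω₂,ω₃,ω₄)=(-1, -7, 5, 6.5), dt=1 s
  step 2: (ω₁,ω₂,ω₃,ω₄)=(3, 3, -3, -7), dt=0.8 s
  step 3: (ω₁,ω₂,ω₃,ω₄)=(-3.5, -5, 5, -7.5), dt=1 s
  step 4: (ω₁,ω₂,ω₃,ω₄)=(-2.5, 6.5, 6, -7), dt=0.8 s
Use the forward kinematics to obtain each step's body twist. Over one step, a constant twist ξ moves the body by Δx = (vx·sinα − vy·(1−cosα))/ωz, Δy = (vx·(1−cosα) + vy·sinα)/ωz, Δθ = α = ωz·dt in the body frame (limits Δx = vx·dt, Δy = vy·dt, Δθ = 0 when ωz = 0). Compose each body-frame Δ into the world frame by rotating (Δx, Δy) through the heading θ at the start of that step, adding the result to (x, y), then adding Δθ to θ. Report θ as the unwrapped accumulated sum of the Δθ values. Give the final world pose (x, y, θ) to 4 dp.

step 1: ξ=(vx,vy,ωz)=(0.0656, -0.1406, -0.1875), dt=1.0 → body Δ=(0.0521, -0.1459, -0.1875) → world pose (0.0521, -0.1459, -0.1875)
step 2: ξ=(vx,vy,ωz)=(-0.0750, 0.0750, -0.1667), dt=0.8 → body Δ=(-0.0558, 0.0638, -0.1333) → world pose (0.0091, -0.0728, -0.3208)
step 3: ξ=(vx,vy,ωz)=(-0.2062, 0.2062, -0.5833), dt=1.0 → body Δ=(-0.1363, 0.2532, -0.5833) → world pose (-0.0403, 0.2104, -0.9042)
step 4: ξ=(vx,vy,ωz)=(0.0562, 0.4125, -0.1667), dt=0.8 → body Δ=(0.0668, 0.3260, -0.1333) → world pose (0.2572, 0.3595, -1.0375)

(0.2572, 0.3595, -1.0375)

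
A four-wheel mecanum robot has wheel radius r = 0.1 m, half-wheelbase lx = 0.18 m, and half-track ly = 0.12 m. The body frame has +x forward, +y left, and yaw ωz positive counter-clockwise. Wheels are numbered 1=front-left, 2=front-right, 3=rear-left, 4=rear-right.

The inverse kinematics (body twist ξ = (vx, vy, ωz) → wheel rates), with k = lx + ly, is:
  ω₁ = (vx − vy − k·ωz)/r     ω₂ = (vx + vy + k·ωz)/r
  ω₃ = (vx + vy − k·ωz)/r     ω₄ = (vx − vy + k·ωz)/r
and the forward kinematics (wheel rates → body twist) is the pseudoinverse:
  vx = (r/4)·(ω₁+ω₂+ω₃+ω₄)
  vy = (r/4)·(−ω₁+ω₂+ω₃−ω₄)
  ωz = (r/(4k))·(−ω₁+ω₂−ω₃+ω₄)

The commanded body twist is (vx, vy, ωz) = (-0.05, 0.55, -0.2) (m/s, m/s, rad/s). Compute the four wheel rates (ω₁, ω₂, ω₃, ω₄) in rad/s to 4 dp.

k = lx + ly = 0.18 + 0.12 = 0.3000;  k·ωz = 0.3000·-0.2 = -0.0600
ω₁ (FL) = (vx − vy − k·ωz)/r = -0.5400/0.1 = -5.4000
ω₂ (FR) = (vx + vy + k·ωz)/r = 0.4400/0.1 = 4.4000
ω₃ (RL) = (vx + vy − k·ωz)/r = 0.5600/0.1 = 5.6000
ω₄ (RR) = (vx − vy + k·ωz)/r = -0.6600/0.1 = -6.6000

(-5.4000, 4.4000, 5.6000, -6.6000)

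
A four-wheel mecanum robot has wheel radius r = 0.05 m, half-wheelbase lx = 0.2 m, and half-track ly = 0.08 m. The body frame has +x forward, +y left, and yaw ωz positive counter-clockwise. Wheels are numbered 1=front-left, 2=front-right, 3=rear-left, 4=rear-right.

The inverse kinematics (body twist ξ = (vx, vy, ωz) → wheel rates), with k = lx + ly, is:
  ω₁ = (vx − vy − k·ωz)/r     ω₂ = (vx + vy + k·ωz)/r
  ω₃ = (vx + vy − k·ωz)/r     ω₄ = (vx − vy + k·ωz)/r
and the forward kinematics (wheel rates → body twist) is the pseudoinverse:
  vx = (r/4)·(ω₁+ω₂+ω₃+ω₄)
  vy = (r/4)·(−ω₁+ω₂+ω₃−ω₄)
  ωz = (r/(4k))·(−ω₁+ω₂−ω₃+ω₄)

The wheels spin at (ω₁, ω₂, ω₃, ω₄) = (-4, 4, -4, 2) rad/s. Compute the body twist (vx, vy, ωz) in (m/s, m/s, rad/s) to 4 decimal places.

k = lx + ly = 0.2 + 0.08 = 0.2800
ω₁+ω₂+ω₃+ω₄ = -2.0000  →  vx = (0.05/4)·-2.0000 = -0.0250
−ω₁+ω₂+ω₃−ω₄ = 2.0000  →  vy = (0.05/4)·2.0000 = 0.0250
−ω₁+ω₂−ω₃+ω₄ = 14.0000  →  ωz = (0.05/1.1200)·14.0000 = 0.6250

(-0.0250, 0.0250, 0.6250)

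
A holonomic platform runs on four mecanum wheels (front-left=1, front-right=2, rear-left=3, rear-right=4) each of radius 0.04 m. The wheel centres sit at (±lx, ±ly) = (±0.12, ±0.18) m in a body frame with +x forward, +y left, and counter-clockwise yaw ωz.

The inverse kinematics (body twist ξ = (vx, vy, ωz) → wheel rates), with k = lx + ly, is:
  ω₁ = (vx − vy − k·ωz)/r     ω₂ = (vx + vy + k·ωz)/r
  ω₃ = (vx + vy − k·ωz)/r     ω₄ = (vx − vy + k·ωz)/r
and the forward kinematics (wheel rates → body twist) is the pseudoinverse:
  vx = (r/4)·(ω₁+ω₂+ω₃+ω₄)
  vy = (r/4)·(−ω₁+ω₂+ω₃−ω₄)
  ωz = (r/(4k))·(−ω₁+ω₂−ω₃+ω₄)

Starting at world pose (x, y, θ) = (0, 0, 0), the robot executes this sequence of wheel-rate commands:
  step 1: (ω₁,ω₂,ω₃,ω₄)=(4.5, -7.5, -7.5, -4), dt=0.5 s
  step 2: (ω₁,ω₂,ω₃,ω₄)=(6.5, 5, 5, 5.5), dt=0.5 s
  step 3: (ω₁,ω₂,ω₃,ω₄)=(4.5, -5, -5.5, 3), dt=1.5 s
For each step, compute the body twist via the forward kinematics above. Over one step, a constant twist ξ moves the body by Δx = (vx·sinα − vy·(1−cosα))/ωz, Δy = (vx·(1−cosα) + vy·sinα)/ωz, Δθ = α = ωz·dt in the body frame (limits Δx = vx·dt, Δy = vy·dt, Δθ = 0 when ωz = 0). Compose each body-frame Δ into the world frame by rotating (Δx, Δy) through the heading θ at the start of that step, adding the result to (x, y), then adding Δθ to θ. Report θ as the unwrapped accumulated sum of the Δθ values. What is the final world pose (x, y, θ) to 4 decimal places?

step 1: ξ=(vx,vy,ωz)=(-0.1450, -0.1550, -0.2833), dt=0.5 → body Δ=(-0.0777, -0.0721, -0.1417) → world pose (-0.0777, -0.0721, -0.1417)
step 2: ξ=(vx,vy,ωz)=(0.2200, -0.0200, -0.0333), dt=0.5 → body Δ=(0.1099, -0.0109, -0.0167) → world pose (0.0295, -0.0984, -0.1583)
step 3: ξ=(vx,vy,ωz)=(-0.0300, -0.1800, -0.0333), dt=1.5 → body Δ=(-0.0517, -0.2688, -0.0500) → world pose (-0.0639, -0.3557, -0.2083)

(-0.0639, -0.3557, -0.2083)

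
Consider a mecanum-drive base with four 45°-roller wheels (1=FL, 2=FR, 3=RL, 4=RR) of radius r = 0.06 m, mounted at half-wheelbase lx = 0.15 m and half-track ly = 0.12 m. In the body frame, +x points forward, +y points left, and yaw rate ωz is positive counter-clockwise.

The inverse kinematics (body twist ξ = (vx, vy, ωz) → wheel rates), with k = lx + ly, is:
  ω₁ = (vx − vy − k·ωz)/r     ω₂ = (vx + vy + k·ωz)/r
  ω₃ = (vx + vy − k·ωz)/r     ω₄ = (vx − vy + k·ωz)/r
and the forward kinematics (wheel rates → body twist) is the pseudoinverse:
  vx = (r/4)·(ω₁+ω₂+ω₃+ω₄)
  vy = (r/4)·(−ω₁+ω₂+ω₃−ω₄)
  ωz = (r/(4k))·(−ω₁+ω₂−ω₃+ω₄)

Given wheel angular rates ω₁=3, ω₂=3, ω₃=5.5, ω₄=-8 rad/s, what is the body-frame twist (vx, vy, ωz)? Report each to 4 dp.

(0.0525, 0.2025, -0.7500)

k = lx + ly = 0.15 + 0.12 = 0.2700
ω₁+ω₂+ω₃+ω₄ = 3.5000  →  vx = (0.06/4)·3.5000 = 0.0525
−ω₁+ω₂+ω₃−ω₄ = 13.5000  →  vy = (0.06/4)·13.5000 = 0.2025
−ω₁+ω₂−ω₃+ω₄ = -13.5000  →  ωz = (0.06/1.0800)·-13.5000 = -0.7500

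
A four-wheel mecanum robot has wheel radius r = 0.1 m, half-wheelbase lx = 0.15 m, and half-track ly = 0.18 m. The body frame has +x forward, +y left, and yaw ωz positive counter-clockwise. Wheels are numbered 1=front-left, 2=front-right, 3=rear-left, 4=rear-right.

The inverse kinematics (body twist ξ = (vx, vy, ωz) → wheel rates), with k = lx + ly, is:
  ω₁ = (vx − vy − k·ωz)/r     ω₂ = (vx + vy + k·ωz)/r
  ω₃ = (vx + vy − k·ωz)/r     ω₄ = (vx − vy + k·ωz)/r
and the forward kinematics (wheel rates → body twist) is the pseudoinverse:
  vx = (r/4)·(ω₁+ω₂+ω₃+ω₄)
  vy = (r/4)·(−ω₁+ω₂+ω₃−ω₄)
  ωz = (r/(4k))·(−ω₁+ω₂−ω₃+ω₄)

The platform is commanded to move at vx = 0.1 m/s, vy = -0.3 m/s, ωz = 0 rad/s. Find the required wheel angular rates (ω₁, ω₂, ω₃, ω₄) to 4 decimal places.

k = lx + ly = 0.15 + 0.18 = 0.3300;  k·ωz = 0.3300·0 = 0.0000
ω₁ (FL) = (vx − vy − k·ωz)/r = 0.4000/0.1 = 4.0000
ω₂ (FR) = (vx + vy + k·ωz)/r = -0.2000/0.1 = -2.0000
ω₃ (RL) = (vx + vy − k·ωz)/r = -0.2000/0.1 = -2.0000
ω₄ (RR) = (vx − vy + k·ωz)/r = 0.4000/0.1 = 4.0000

(4.0000, -2.0000, -2.0000, 4.0000)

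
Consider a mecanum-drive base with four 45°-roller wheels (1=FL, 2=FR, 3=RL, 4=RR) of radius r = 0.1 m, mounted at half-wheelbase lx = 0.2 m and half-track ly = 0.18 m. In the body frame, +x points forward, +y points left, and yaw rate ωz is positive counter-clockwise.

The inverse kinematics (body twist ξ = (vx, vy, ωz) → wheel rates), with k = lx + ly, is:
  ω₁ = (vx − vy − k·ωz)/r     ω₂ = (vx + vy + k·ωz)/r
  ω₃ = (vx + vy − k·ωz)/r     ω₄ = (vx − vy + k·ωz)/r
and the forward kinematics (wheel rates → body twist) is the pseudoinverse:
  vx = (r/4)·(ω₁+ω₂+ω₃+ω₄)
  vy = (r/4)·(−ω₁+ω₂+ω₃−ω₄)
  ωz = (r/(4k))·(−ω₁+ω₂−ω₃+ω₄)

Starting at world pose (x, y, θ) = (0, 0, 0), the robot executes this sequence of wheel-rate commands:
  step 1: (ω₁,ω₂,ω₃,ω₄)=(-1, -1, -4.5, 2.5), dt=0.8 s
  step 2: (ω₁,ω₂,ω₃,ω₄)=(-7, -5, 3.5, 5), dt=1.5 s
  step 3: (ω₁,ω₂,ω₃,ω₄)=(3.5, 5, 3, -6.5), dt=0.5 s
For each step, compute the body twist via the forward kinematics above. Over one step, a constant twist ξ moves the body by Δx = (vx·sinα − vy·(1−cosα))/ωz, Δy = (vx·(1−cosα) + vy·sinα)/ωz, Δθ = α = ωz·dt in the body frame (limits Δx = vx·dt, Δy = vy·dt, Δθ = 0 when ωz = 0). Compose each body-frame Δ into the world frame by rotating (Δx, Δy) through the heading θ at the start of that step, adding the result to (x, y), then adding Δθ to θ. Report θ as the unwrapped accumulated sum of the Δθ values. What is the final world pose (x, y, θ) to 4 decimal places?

step 1: ξ=(vx,vy,ωz)=(-0.1000, -0.1750, 0.4605), dt=0.8 → body Δ=(-0.0527, -0.1514, 0.3684) → world pose (-0.0527, -0.1514, 0.3684)
step 2: ξ=(vx,vy,ωz)=(-0.0875, 0.0125, 0.2303), dt=1.5 → body Δ=(-0.1319, -0.0041, 0.3454) → world pose (-0.1743, -0.2027, 0.7138)
step 3: ξ=(vx,vy,ωz)=(0.1250, 0.2750, -0.5263), dt=0.5 → body Δ=(0.0798, 0.1277, -0.2632) → world pose (-0.1976, -0.0539, 0.4507)

(-0.1976, -0.0539, 0.4507)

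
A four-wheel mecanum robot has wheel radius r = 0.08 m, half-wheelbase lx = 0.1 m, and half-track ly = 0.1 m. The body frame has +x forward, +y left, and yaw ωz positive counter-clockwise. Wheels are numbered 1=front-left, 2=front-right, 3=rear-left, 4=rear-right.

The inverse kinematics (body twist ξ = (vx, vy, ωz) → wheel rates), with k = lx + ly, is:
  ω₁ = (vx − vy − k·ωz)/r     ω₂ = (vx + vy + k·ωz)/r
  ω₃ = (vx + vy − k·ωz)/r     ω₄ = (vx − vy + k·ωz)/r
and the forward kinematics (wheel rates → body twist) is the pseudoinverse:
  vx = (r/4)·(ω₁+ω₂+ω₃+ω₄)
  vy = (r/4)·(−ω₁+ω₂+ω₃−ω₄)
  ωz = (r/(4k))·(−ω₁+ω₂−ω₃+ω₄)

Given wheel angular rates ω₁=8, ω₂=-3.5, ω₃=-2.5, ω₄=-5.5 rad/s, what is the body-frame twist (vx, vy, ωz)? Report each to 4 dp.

k = lx + ly = 0.1 + 0.1 = 0.2000
ω₁+ω₂+ω₃+ω₄ = -3.5000  →  vx = (0.08/4)·-3.5000 = -0.0700
−ω₁+ω₂+ω₃−ω₄ = -8.5000  →  vy = (0.08/4)·-8.5000 = -0.1700
−ω₁+ω₂−ω₃+ω₄ = -14.5000  →  ωz = (0.08/0.8000)·-14.5000 = -1.4500

(-0.0700, -0.1700, -1.4500)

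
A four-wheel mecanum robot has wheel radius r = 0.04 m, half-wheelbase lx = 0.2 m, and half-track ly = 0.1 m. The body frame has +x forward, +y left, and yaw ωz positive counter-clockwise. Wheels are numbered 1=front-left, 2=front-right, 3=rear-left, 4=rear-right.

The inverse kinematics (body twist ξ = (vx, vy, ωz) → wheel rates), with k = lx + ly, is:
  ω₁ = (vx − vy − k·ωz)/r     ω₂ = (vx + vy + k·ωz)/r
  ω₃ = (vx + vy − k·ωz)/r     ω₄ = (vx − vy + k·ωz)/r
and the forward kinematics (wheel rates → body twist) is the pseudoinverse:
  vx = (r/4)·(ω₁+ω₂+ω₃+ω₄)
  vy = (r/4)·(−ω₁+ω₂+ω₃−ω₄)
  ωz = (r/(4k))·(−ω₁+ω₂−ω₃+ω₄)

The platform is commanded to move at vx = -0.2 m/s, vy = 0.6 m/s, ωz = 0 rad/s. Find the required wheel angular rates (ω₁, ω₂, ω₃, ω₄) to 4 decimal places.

k = lx + ly = 0.2 + 0.1 = 0.3000;  k·ωz = 0.3000·0 = 0.0000
ω₁ (FL) = (vx − vy − k·ωz)/r = -0.8000/0.04 = -20.0000
ω₂ (FR) = (vx + vy + k·ωz)/r = 0.4000/0.04 = 10.0000
ω₃ (RL) = (vx + vy − k·ωz)/r = 0.4000/0.04 = 10.0000
ω₄ (RR) = (vx − vy + k·ωz)/r = -0.8000/0.04 = -20.0000

(-20.0000, 10.0000, 10.0000, -20.0000)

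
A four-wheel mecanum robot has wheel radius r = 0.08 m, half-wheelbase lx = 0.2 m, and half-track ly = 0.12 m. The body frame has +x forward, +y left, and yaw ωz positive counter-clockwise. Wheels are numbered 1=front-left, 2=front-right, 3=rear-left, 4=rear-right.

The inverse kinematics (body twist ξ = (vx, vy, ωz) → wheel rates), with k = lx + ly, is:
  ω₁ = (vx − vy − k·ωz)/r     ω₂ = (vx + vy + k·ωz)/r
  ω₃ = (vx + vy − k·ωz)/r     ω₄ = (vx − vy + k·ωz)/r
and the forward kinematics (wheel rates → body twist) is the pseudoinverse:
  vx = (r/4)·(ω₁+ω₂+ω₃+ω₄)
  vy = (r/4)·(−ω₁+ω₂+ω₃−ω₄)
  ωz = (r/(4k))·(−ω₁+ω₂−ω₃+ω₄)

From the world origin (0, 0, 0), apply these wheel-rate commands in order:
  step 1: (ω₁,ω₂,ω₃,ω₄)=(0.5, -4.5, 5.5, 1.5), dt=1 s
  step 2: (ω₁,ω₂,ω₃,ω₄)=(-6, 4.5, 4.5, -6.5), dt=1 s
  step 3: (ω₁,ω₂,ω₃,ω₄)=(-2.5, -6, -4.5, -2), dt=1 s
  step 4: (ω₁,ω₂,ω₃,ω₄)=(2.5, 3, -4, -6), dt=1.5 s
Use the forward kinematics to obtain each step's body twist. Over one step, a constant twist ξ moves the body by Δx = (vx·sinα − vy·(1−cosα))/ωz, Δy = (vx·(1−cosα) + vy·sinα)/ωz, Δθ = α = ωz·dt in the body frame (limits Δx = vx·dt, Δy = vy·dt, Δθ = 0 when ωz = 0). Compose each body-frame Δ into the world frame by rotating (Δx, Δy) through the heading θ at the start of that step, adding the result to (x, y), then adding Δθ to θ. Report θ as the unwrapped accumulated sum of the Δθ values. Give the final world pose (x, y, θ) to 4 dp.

step 1: ξ=(vx,vy,ωz)=(0.0600, -0.0200, -0.5625), dt=1.0 → body Δ=(0.0514, -0.0354, -0.5625) → world pose (0.0514, -0.0354, -0.5625)
step 2: ξ=(vx,vy,ωz)=(-0.0700, 0.4300, -0.0312), dt=1.0 → body Δ=(-0.0633, 0.4310, -0.0312) → world pose (0.2278, 0.3630, -0.5938)
step 3: ξ=(vx,vy,ωz)=(-0.3000, -0.1200, -0.0625), dt=1.0 → body Δ=(-0.3036, -0.1105, -0.0625) → world pose (-0.0857, 0.4412, -0.6562)
step 4: ξ=(vx,vy,ωz)=(-0.0900, 0.0500, -0.0938), dt=1.5 → body Δ=(-0.1293, 0.0842, -0.1406) → world pose (-0.1367, 0.5868, -0.7969)

(-0.1367, 0.5868, -0.7969)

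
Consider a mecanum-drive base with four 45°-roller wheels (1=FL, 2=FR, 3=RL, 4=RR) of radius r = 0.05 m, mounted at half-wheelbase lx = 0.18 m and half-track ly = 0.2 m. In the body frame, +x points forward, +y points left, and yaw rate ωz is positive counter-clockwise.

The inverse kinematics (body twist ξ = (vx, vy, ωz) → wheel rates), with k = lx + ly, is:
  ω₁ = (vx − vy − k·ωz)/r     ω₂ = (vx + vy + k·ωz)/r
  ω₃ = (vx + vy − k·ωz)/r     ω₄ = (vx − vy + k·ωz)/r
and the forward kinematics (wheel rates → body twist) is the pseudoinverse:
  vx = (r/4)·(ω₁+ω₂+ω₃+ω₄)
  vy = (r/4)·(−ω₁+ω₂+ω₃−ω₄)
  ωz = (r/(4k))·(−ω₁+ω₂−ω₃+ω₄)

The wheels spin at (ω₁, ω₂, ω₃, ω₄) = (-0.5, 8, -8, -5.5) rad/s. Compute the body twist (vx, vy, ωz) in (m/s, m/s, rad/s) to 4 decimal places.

k = lx + ly = 0.18 + 0.2 = 0.3800
ω₁+ω₂+ω₃+ω₄ = -6.0000  →  vx = (0.05/4)·-6.0000 = -0.0750
−ω₁+ω₂+ω₃−ω₄ = 6.0000  →  vy = (0.05/4)·6.0000 = 0.0750
−ω₁+ω₂−ω₃+ω₄ = 11.0000  →  ωz = (0.05/1.5200)·11.0000 = 0.3618

(-0.0750, 0.0750, 0.3618)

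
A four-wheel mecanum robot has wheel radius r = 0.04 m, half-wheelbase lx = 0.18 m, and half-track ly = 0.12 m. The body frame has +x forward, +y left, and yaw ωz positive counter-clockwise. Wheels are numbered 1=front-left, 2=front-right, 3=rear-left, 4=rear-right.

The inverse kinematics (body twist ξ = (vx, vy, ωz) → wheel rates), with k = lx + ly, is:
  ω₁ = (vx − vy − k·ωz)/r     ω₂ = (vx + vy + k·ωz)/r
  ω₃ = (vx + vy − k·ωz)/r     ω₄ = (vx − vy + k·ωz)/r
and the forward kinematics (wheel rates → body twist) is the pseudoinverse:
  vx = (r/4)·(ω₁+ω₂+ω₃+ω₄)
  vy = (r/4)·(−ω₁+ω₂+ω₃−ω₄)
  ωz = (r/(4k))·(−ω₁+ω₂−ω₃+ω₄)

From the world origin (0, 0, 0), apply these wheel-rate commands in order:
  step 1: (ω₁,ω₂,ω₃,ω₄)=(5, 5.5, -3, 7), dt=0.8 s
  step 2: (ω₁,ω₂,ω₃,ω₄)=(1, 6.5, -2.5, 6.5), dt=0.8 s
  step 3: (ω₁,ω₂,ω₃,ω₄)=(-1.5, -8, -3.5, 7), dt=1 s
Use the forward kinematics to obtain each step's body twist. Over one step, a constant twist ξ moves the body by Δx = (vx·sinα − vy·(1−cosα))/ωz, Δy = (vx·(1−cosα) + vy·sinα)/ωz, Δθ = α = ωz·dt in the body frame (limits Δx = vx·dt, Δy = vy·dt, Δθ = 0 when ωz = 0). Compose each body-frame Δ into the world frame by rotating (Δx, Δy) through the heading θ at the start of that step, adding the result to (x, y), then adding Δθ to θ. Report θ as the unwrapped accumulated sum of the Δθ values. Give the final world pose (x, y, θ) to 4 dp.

(0.2883, -0.2083, 0.8000)

step 1: ξ=(vx,vy,ωz)=(0.1450, -0.0950, 0.3500), dt=0.8 → body Δ=(0.1251, -0.0589, 0.2800) → world pose (0.1251, -0.0589, 0.2800)
step 2: ξ=(vx,vy,ωz)=(0.1150, -0.0350, 0.4833), dt=0.8 → body Δ=(0.0951, -0.0097, 0.3867) → world pose (0.2191, -0.0420, 0.6667)
step 3: ξ=(vx,vy,ωz)=(-0.0600, -0.1700, 0.1333), dt=1.0 → body Δ=(-0.0485, -0.1735, 0.1333) → world pose (0.2883, -0.2083, 0.8000)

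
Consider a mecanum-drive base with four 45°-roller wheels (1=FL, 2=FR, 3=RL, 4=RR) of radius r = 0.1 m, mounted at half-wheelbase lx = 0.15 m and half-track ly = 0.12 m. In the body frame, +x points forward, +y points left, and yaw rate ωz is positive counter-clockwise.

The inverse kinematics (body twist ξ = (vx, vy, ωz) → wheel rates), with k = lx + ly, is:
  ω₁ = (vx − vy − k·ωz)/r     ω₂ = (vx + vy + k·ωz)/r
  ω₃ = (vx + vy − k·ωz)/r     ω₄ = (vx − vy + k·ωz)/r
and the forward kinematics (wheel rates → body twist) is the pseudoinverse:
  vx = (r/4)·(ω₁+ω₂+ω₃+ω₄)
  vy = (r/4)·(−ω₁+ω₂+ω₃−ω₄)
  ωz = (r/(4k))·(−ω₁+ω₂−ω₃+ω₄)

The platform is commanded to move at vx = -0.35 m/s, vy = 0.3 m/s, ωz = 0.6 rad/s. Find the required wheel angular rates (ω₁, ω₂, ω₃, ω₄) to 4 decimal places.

(-8.1200, 1.1200, -2.1200, -4.8800)

k = lx + ly = 0.15 + 0.12 = 0.2700;  k·ωz = 0.2700·0.6 = 0.1620
ω₁ (FL) = (vx − vy − k·ωz)/r = -0.8120/0.1 = -8.1200
ω₂ (FR) = (vx + vy + k·ωz)/r = 0.1120/0.1 = 1.1200
ω₃ (RL) = (vx + vy − k·ωz)/r = -0.2120/0.1 = -2.1200
ω₄ (RR) = (vx − vy + k·ωz)/r = -0.4880/0.1 = -4.8800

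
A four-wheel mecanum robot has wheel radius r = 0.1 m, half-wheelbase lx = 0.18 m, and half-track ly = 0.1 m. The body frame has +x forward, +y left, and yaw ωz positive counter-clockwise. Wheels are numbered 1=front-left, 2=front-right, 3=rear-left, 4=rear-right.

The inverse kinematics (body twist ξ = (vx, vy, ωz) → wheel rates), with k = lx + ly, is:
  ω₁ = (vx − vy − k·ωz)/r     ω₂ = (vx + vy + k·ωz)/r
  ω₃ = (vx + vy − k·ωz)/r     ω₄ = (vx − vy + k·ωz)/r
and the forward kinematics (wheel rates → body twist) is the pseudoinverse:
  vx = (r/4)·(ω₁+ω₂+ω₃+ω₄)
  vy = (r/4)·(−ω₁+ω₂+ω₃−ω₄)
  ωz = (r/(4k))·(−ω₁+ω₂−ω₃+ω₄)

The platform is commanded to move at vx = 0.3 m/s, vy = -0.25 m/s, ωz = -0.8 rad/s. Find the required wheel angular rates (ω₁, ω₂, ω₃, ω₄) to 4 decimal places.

k = lx + ly = 0.18 + 0.1 = 0.2800;  k·ωz = 0.2800·-0.8 = -0.2240
ω₁ (FL) = (vx − vy − k·ωz)/r = 0.7740/0.1 = 7.7400
ω₂ (FR) = (vx + vy + k·ωz)/r = -0.1740/0.1 = -1.7400
ω₃ (RL) = (vx + vy − k·ωz)/r = 0.2740/0.1 = 2.7400
ω₄ (RR) = (vx − vy + k·ωz)/r = 0.3260/0.1 = 3.2600

(7.7400, -1.7400, 2.7400, 3.2600)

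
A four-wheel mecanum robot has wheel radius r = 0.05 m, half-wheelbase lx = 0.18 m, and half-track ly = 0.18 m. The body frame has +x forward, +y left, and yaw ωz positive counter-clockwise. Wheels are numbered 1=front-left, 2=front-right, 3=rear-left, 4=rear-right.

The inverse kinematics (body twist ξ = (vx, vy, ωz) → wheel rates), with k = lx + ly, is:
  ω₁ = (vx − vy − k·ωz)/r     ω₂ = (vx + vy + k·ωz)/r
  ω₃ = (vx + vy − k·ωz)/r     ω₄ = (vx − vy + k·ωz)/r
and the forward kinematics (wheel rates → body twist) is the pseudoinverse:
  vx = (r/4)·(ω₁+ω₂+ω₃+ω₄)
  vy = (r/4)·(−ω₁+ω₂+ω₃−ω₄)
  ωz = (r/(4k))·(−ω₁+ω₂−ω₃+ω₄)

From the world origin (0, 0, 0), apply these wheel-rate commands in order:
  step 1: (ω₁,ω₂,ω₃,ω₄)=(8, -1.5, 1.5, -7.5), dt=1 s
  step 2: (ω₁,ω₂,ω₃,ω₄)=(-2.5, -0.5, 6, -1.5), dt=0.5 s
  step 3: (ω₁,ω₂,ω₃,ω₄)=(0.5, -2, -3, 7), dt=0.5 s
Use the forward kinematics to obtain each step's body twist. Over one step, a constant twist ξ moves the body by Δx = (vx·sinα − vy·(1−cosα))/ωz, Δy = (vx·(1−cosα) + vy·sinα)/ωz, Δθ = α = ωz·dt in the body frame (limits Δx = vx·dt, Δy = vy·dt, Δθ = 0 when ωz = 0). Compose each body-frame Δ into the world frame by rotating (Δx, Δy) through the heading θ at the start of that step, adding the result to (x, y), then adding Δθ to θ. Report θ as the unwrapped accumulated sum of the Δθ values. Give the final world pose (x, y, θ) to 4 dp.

(0.0125, -0.0388, -0.6076)

step 1: ξ=(vx,vy,ωz)=(0.0063, -0.0063, -0.6424), dt=1.0 → body Δ=(0.0039, -0.0078, -0.6424) → world pose (0.0039, -0.0078, -0.6424)
step 2: ξ=(vx,vy,ωz)=(0.0188, 0.1188, -0.1910), dt=0.5 → body Δ=(0.0122, 0.0588, -0.0955) → world pose (0.0489, 0.0320, -0.7378)
step 3: ξ=(vx,vy,ωz)=(0.0312, -0.1563, 0.2604), dt=0.5 → body Δ=(0.0207, -0.0769, 0.1302) → world pose (0.0125, -0.0388, -0.6076)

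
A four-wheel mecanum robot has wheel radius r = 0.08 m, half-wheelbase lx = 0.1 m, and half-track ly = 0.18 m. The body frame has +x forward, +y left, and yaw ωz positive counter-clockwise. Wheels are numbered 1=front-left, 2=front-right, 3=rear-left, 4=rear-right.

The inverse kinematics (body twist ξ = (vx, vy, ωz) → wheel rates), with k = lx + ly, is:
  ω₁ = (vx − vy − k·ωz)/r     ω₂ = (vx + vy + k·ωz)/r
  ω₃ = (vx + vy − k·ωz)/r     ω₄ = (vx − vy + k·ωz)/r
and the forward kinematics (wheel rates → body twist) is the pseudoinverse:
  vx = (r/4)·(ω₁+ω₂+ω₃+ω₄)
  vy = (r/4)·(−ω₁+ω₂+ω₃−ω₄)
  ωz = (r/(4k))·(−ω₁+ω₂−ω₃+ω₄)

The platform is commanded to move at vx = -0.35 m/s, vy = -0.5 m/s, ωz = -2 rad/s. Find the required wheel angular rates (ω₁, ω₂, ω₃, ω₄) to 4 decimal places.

(8.8750, -17.6250, -3.6250, -5.1250)

k = lx + ly = 0.1 + 0.18 = 0.2800;  k·ωz = 0.2800·-2 = -0.5600
ω₁ (FL) = (vx − vy − k·ωz)/r = 0.7100/0.08 = 8.8750
ω₂ (FR) = (vx + vy + k·ωz)/r = -1.4100/0.08 = -17.6250
ω₃ (RL) = (vx + vy − k·ωz)/r = -0.2900/0.08 = -3.6250
ω₄ (RR) = (vx − vy + k·ωz)/r = -0.4100/0.08 = -5.1250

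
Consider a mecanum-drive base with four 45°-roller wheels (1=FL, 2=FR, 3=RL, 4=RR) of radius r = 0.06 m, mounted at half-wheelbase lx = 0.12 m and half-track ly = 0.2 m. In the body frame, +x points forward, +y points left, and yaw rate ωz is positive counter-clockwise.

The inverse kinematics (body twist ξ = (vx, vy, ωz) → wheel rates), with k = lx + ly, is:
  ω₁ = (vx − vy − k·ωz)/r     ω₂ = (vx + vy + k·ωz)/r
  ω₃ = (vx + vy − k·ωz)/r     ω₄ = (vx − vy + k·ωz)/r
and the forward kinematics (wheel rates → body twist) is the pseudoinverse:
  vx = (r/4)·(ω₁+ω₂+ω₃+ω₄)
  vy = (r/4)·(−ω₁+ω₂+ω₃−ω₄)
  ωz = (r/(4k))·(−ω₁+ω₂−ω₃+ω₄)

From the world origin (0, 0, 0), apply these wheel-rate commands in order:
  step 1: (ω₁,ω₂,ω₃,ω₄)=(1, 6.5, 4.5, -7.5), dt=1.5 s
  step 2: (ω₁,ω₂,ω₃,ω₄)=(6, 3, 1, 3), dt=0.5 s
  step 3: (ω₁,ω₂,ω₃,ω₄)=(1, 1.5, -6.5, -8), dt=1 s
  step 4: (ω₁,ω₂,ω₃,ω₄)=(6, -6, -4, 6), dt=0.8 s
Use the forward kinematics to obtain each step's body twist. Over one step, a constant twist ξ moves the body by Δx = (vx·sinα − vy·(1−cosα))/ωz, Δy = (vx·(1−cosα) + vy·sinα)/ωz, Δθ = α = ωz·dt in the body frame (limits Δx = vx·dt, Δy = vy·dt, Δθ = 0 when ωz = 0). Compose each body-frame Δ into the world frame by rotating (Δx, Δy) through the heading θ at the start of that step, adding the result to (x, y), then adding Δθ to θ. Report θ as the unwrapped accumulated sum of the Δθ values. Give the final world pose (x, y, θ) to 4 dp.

step 1: ξ=(vx,vy,ωz)=(0.0675, 0.2625, -0.3047), dt=1.5 → body Δ=(0.1862, 0.3574, -0.4570) → world pose (0.1862, 0.3574, -0.4570)
step 2: ξ=(vx,vy,ωz)=(0.1950, -0.0750, -0.0469), dt=0.5 → body Δ=(0.0971, -0.0386, -0.0234) → world pose (0.2562, 0.2799, -0.4805)
step 3: ξ=(vx,vy,ωz)=(-0.1800, 0.0300, -0.0469), dt=1.0 → body Δ=(-0.1792, 0.0342, -0.0469) → world pose (0.1131, 0.3931, -0.5273)
step 4: ξ=(vx,vy,ωz)=(0.0300, -0.3300, -0.0938), dt=0.8 → body Δ=(0.0141, -0.2647, -0.0750) → world pose (-0.0079, 0.1573, -0.6023)

(-0.0079, 0.1573, -0.6023)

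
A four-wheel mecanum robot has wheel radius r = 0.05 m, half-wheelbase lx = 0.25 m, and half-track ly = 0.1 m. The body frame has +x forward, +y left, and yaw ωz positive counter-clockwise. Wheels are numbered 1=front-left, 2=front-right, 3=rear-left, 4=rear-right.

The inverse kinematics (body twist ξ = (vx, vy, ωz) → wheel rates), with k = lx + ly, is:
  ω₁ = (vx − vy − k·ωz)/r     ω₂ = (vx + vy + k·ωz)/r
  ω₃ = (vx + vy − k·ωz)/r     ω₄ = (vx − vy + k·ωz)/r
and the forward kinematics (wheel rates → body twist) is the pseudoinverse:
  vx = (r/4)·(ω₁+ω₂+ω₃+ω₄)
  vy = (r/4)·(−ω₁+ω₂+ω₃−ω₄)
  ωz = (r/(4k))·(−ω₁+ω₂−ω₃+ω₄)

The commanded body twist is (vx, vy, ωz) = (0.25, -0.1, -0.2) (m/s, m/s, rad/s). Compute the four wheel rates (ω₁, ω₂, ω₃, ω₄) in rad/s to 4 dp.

k = lx + ly = 0.25 + 0.1 = 0.3500;  k·ωz = 0.3500·-0.2 = -0.0700
ω₁ (FL) = (vx − vy − k·ωz)/r = 0.4200/0.05 = 8.4000
ω₂ (FR) = (vx + vy + k·ωz)/r = 0.0800/0.05 = 1.6000
ω₃ (RL) = (vx + vy − k·ωz)/r = 0.2200/0.05 = 4.4000
ω₄ (RR) = (vx − vy + k·ωz)/r = 0.2800/0.05 = 5.6000

(8.4000, 1.6000, 4.4000, 5.6000)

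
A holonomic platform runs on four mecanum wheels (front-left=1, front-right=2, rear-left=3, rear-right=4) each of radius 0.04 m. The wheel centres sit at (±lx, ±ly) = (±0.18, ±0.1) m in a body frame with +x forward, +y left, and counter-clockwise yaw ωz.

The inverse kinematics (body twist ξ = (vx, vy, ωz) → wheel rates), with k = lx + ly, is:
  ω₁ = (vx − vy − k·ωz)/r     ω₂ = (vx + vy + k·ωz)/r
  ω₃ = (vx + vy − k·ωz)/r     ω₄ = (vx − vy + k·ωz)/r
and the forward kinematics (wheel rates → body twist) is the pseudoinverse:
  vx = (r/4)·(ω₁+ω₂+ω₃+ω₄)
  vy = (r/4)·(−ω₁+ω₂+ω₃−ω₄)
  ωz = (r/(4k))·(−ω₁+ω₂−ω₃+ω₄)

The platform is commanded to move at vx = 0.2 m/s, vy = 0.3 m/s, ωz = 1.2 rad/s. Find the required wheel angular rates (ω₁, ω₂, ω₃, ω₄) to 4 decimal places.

k = lx + ly = 0.18 + 0.1 = 0.2800;  k·ωz = 0.2800·1.2 = 0.3360
ω₁ (FL) = (vx − vy − k·ωz)/r = -0.4360/0.04 = -10.9000
ω₂ (FR) = (vx + vy + k·ωz)/r = 0.8360/0.04 = 20.9000
ω₃ (RL) = (vx + vy − k·ωz)/r = 0.1640/0.04 = 4.1000
ω₄ (RR) = (vx − vy + k·ωz)/r = 0.2360/0.04 = 5.9000

(-10.9000, 20.9000, 4.1000, 5.9000)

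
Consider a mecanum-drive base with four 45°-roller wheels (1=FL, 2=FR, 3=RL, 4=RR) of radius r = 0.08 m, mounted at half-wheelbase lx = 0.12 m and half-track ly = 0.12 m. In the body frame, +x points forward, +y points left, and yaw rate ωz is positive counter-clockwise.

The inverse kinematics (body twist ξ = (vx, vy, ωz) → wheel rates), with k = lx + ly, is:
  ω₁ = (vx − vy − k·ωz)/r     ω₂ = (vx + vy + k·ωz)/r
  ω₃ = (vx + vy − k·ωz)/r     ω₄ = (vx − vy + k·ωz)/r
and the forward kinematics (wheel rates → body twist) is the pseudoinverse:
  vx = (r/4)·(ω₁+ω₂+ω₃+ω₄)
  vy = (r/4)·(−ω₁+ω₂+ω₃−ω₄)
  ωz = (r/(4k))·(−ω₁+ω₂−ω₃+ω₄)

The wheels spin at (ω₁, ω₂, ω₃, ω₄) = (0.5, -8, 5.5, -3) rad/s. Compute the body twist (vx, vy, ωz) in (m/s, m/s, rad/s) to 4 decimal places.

(-0.1000, 0.0000, -1.4167)

k = lx + ly = 0.12 + 0.12 = 0.2400
ω₁+ω₂+ω₃+ω₄ = -5.0000  →  vx = (0.08/4)·-5.0000 = -0.1000
−ω₁+ω₂+ω₃−ω₄ = 0.0000  →  vy = (0.08/4)·0.0000 = 0.0000
−ω₁+ω₂−ω₃+ω₄ = -17.0000  →  ωz = (0.08/0.9600)·-17.0000 = -1.4167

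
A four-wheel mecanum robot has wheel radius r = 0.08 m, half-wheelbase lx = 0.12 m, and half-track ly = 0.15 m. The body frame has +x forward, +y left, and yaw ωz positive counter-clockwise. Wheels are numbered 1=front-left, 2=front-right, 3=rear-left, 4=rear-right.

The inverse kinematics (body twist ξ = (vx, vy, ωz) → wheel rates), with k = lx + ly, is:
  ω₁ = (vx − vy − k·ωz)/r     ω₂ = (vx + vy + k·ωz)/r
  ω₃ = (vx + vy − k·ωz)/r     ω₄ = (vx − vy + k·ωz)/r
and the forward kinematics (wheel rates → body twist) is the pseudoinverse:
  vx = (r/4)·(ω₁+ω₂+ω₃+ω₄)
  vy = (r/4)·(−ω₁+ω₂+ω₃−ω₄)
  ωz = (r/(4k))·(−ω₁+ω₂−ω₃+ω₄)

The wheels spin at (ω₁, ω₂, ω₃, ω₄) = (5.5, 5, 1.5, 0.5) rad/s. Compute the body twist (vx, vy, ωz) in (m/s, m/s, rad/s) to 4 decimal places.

(0.2500, 0.0100, -0.1111)

k = lx + ly = 0.12 + 0.15 = 0.2700
ω₁+ω₂+ω₃+ω₄ = 12.5000  →  vx = (0.08/4)·12.5000 = 0.2500
−ω₁+ω₂+ω₃−ω₄ = 0.5000  →  vy = (0.08/4)·0.5000 = 0.0100
−ω₁+ω₂−ω₃+ω₄ = -1.5000  →  ωz = (0.08/1.0800)·-1.5000 = -0.1111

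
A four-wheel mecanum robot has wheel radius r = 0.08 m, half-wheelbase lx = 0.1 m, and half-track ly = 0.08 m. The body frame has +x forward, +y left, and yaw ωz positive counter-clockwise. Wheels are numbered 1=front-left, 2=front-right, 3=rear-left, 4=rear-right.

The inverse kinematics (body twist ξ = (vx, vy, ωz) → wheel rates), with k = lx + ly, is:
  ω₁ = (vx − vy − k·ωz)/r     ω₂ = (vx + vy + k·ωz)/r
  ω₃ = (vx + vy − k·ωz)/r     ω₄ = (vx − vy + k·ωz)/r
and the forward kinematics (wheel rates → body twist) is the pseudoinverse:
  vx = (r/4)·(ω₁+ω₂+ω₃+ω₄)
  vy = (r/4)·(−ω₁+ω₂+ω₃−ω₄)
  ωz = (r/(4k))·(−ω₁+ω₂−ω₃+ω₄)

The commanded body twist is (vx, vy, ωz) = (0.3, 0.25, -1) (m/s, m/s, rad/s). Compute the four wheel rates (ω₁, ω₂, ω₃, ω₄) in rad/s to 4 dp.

(2.8750, 4.6250, 9.1250, -1.6250)

k = lx + ly = 0.1 + 0.08 = 0.1800;  k·ωz = 0.1800·-1 = -0.1800
ω₁ (FL) = (vx − vy − k·ωz)/r = 0.2300/0.08 = 2.8750
ω₂ (FR) = (vx + vy + k·ωz)/r = 0.3700/0.08 = 4.6250
ω₃ (RL) = (vx + vy − k·ωz)/r = 0.7300/0.08 = 9.1250
ω₄ (RR) = (vx − vy + k·ωz)/r = -0.1300/0.08 = -1.6250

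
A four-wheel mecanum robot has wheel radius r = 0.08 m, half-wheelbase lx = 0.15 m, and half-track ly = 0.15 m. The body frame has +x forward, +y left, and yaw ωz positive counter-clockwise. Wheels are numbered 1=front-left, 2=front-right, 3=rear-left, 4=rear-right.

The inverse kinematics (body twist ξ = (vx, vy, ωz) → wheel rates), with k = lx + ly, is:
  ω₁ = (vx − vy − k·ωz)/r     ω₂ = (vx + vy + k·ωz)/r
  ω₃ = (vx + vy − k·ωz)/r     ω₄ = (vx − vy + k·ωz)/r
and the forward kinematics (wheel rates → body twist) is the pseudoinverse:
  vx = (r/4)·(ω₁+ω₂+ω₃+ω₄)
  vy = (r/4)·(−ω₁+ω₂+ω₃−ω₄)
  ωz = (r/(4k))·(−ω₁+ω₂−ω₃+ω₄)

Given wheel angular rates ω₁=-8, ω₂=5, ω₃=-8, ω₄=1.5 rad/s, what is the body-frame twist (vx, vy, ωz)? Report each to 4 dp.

k = lx + ly = 0.15 + 0.15 = 0.3000
ω₁+ω₂+ω₃+ω₄ = -9.5000  →  vx = (0.08/4)·-9.5000 = -0.1900
−ω₁+ω₂+ω₃−ω₄ = 3.5000  →  vy = (0.08/4)·3.5000 = 0.0700
−ω₁+ω₂−ω₃+ω₄ = 22.5000  →  ωz = (0.08/1.2000)·22.5000 = 1.5000

(-0.1900, 0.0700, 1.5000)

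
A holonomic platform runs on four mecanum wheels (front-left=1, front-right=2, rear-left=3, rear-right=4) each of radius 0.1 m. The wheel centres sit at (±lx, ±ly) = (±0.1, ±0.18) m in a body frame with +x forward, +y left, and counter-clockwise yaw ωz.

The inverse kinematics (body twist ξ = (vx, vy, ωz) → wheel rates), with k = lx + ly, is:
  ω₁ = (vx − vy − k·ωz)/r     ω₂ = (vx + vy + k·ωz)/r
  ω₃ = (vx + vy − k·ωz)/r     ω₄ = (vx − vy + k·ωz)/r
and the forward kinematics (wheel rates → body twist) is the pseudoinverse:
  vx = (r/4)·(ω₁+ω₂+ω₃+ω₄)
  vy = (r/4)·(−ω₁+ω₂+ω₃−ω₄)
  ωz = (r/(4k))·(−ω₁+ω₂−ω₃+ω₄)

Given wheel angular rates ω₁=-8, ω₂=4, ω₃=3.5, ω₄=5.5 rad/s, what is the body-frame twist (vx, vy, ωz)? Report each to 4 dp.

(0.1250, 0.2500, 1.2500)

k = lx + ly = 0.1 + 0.18 = 0.2800
ω₁+ω₂+ω₃+ω₄ = 5.0000  →  vx = (0.1/4)·5.0000 = 0.1250
−ω₁+ω₂+ω₃−ω₄ = 10.0000  →  vy = (0.1/4)·10.0000 = 0.2500
−ω₁+ω₂−ω₃+ω₄ = 14.0000  →  ωz = (0.1/1.1200)·14.0000 = 1.2500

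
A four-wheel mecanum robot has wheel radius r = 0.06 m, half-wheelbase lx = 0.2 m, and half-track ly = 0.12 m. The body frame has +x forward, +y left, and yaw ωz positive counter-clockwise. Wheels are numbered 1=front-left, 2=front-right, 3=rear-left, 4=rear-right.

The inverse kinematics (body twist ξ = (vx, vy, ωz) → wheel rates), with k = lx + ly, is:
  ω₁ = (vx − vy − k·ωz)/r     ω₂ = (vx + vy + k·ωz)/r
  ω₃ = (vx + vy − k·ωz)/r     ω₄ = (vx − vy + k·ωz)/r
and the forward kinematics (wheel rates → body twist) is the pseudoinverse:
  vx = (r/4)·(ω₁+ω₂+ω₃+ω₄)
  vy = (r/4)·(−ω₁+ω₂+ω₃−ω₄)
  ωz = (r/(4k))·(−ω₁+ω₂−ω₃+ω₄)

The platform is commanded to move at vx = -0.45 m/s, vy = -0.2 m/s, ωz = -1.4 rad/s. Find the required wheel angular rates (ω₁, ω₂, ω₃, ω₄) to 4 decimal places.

(3.3000, -18.3000, -3.3667, -11.6333)

k = lx + ly = 0.2 + 0.12 = 0.3200;  k·ωz = 0.3200·-1.4 = -0.4480
ω₁ (FL) = (vx − vy − k·ωz)/r = 0.1980/0.06 = 3.3000
ω₂ (FR) = (vx + vy + k·ωz)/r = -1.0980/0.06 = -18.3000
ω₃ (RL) = (vx + vy − k·ωz)/r = -0.2020/0.06 = -3.3667
ω₄ (RR) = (vx − vy + k·ωz)/r = -0.6980/0.06 = -11.6333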